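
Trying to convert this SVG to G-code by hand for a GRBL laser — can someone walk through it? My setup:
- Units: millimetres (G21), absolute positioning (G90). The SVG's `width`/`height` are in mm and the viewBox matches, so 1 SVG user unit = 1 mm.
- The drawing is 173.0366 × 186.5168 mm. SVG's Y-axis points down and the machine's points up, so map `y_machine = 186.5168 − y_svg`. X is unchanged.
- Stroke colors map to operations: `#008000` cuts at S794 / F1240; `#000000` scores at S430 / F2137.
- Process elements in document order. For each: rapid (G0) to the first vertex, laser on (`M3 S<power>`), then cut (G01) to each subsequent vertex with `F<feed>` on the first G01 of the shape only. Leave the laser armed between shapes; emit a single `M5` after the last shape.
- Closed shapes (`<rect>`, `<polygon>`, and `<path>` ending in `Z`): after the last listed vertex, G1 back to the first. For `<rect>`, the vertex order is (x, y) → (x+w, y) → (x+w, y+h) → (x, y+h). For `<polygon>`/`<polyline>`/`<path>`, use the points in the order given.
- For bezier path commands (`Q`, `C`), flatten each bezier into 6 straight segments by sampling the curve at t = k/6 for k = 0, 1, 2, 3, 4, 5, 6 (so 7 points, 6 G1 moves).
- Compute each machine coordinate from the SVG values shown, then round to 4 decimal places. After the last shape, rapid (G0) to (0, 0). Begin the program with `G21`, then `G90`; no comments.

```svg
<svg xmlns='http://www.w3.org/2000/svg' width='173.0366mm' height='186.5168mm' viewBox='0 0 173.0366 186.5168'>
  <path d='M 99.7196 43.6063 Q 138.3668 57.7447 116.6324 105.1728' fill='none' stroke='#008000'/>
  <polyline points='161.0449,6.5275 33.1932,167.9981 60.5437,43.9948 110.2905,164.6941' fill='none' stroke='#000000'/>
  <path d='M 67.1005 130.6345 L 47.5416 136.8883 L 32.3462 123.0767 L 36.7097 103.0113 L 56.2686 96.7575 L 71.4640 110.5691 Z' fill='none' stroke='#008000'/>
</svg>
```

viewBox `0 0 173.0366 186.5168` with mm width/height → 1 unit = 1 mm. Flip: y_m = 186.5168 − y_svg.

**Shape 1** — `<path>` quadratic bezier, stroke `#008000` → cut (S794, F1240). Control points (SVG): P0=(99.7196,43.6063), P1=(138.3668,57.7447), P2=(116.6324,105.1728); sampled at t=k/6. Machine vertices: (99.7196,142.9105) → (110.9247,137.2730) → (118.7753,129.7860) → (123.2714,120.4497) → (124.4129,109.2639) → (122.1999,96.2287) → (116.6324,81.3440). Open path.

**Shape 2** — `<polyline>` open polyline, stroke `#000000` → score (S430, F2137). Machine vertices: (161.0449,179.9893) → (33.1932,18.5187) → (60.5437,142.5220) → (110.2905,21.8227). Open path.

**Shape 3** — `<path>` regular polygon, stroke `#008000` → cut (S794, F1240). Machine vertices: (67.1005,55.8823) → (47.5416,49.6285) → (32.3462,63.4401) → (36.7097,83.5055) → (56.2686,89.7593) → (71.4640,75.9477) → (67.1005,55.8823). Closed: final G1 returns to the first vertex.

G21
G90
G0 X99.7196 Y142.9105
M3 S794
G01 X110.9247 Y137.2730 F1240
G01 X118.7753 Y129.7860
G01 X123.2714 Y120.4497
G01 X124.4129 Y109.2639
G01 X122.1999 Y96.2287
G01 X116.6324 Y81.3440
G0 X161.0449 Y179.9893
M3 S430
G01 X33.1932 Y18.5187 F2137
G01 X60.5437 Y142.5220
G01 X110.2905 Y21.8227
G0 X67.1005 Y55.8823
M3 S794
G01 X47.5416 Y49.6285 F1240
G01 X32.3462 Y63.4401
G01 X36.7097 Y83.5055
G01 X56.2686 Y89.7593
G01 X71.4640 Y75.9477
G01 X67.1005 Y55.8823
M5
G0 X0.0000 Y0.0000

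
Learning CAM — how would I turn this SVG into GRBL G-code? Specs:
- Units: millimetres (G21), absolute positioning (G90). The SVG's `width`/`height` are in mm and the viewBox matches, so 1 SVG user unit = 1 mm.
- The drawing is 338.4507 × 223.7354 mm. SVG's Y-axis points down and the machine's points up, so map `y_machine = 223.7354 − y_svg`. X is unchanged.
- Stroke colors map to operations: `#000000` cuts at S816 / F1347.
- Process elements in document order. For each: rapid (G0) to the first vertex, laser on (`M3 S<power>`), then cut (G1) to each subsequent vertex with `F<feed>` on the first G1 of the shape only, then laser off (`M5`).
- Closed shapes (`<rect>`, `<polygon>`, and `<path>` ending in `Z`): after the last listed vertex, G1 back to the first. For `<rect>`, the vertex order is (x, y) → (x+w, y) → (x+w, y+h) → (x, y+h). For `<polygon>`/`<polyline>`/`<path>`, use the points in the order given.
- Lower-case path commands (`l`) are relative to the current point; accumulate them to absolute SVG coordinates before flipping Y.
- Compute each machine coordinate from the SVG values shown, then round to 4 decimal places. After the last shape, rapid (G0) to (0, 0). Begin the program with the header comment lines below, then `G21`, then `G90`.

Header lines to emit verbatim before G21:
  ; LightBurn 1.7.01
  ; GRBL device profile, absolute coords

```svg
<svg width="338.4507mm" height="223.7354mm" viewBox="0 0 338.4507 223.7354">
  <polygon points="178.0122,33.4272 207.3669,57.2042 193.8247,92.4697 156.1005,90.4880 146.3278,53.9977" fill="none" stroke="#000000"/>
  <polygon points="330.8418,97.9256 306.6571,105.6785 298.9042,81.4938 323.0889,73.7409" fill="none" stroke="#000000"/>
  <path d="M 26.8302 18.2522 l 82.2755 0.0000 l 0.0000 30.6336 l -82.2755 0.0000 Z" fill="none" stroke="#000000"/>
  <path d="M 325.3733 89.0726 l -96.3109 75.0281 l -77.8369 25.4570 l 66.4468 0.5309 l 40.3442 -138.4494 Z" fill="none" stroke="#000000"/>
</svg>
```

; LightBurn 1.7.01
; GRBL device profile, absolute coords
G21
G90
G0 X178.0122 Y190.3082
M3 S816
G1 X207.3669 Y166.5312 F1347
G1 X193.8247 Y131.2657
G1 X156.1005 Y133.2474
G1 X146.3278 Y169.7377
G1 X178.0122 Y190.3082
M5
G0 X330.8418 Y125.8098
M3 S816
G1 X306.6571 Y118.0569 F1347
G1 X298.9042 Y142.2416
G1 X323.0889 Y149.9945
G1 X330.8418 Y125.8098
M5
G0 X26.8302 Y205.4832
M3 S816
G1 X109.1057 Y205.4832 F1347
G1 X109.1057 Y174.8496
G1 X26.8302 Y174.8496
G1 X26.8302 Y205.4832
M5
G0 X325.3733 Y134.6628
M3 S816
G1 X229.0624 Y59.6347 F1347
G1 X151.2255 Y34.1777
G1 X217.6723 Y33.6468
G1 X258.0165 Y172.0962
G1 X325.3733 Y134.6628
M5
G0 X0.0000 Y0.0000

Since the viewBox matches the mm dimensions, user units are millimetres directly. The only transform is the Y-flip y_m = 223.7354 − y_svg.

Shape 1 is a regular polygon drawn with `<polygon>`. Its stroke #000000 means cut at S816, F1347. After flipping Y the toolpath is (178.0122,190.3082) → (207.3669,166.5312) → (193.8247,131.2657) → (156.1005,133.2474) → (146.3278,169.7377) → (178.0122,190.3082), returning to the start.

Shape 2 is a regular polygon drawn with `<polygon>`. Its stroke #000000 means cut at S816, F1347. After flipping Y the toolpath is (330.8418,125.8098) → (306.6571,118.0569) → (298.9042,142.2416) → (323.0889,149.9945) → (330.8418,125.8098), returning to the start.

Shape 3 is a rectangle drawn with `<path>`. Its stroke #000000 means cut at S816, F1347. After flipping Y the toolpath is (26.8302,205.4832) → (109.1057,205.4832) → (109.1057,174.8496) → (26.8302,174.8496) → (26.8302,205.4832), returning to the start.

Shape 4 is a closed polygon drawn with `<path>`. Its stroke #000000 means cut at S816, F1347. After flipping Y the toolpath is (325.3733,134.6628) → (229.0624,59.6347) → (151.2255,34.1777) → (217.6723,33.6468) → (258.0165,172.0962) → (325.3733,134.6628), returning to the start.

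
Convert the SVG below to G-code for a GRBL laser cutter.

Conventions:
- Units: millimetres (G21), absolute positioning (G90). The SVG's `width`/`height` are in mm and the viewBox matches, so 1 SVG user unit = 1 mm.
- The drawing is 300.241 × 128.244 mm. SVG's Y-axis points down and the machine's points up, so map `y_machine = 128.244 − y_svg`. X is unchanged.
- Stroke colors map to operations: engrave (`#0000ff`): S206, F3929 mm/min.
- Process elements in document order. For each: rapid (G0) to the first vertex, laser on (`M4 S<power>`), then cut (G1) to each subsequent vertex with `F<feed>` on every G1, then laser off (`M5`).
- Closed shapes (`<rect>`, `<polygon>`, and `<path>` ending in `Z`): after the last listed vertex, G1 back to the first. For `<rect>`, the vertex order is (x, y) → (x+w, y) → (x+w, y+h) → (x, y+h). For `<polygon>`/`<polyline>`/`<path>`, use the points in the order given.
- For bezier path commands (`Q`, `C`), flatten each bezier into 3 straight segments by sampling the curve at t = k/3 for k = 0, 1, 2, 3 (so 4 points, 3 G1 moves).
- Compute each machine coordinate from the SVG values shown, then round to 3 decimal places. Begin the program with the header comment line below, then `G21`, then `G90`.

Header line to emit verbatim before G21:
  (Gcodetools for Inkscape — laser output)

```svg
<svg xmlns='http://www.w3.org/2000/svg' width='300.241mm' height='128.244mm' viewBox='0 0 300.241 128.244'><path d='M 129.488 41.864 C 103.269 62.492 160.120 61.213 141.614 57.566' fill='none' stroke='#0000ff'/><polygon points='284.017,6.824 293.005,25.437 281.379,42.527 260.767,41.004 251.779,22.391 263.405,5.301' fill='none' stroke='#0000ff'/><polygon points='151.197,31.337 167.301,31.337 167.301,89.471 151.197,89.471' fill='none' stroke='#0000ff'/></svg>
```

Since the viewBox matches the mm dimensions, user units are millimetres directly. The only transform is the Y-flip y_m = 128.244 − y_svg.

Shape 1 is a cubic bezier drawn with `<path>`. Its stroke #0000ff means engrave at S206, F3929. After flipping Y the toolpath is (129.488,86.380) → (125.091,72.331) → (140.869,68.544) → (141.614,70.678).

Shape 2 is a regular polygon drawn with `<polygon>`. Its stroke #0000ff means engrave at S206, F3929. After flipping Y the toolpath is (284.017,121.420) → (293.005,102.807) → (281.379,85.717) → (260.767,87.240) → (251.779,105.853) → (263.405,122.943) → (284.017,121.420), returning to the start.

Shape 3 is a rectangle drawn with `<polygon>`. Its stroke #0000ff means engrave at S206, F3929. After flipping Y the toolpath is (151.197,96.907) → (167.301,96.907) → (167.301,38.773) → (151.197,38.773) → (151.197,96.907), returning to the start.

(Gcodetools for Inkscape — laser output)
G21
G90
G0 X129.488 Y86.380
M4 S206
G1 X125.091 Y72.331 F3929
G1 X140.869 Y68.544 F3929
G1 X141.614 Y70.678 F3929
M5
G0 X284.017 Y121.420
M4 S206
G1 X293.005 Y102.807 F3929
G1 X281.379 Y85.717 F3929
G1 X260.767 Y87.240 F3929
G1 X251.779 Y105.853 F3929
G1 X263.405 Y122.943 F3929
G1 X284.017 Y121.420 F3929
M5
G0 X151.197 Y96.907
M4 S206
G1 X167.301 Y96.907 F3929
G1 X167.301 Y38.773 F3929
G1 X151.197 Y38.773 F3929
G1 X151.197 Y96.907 F3929
M5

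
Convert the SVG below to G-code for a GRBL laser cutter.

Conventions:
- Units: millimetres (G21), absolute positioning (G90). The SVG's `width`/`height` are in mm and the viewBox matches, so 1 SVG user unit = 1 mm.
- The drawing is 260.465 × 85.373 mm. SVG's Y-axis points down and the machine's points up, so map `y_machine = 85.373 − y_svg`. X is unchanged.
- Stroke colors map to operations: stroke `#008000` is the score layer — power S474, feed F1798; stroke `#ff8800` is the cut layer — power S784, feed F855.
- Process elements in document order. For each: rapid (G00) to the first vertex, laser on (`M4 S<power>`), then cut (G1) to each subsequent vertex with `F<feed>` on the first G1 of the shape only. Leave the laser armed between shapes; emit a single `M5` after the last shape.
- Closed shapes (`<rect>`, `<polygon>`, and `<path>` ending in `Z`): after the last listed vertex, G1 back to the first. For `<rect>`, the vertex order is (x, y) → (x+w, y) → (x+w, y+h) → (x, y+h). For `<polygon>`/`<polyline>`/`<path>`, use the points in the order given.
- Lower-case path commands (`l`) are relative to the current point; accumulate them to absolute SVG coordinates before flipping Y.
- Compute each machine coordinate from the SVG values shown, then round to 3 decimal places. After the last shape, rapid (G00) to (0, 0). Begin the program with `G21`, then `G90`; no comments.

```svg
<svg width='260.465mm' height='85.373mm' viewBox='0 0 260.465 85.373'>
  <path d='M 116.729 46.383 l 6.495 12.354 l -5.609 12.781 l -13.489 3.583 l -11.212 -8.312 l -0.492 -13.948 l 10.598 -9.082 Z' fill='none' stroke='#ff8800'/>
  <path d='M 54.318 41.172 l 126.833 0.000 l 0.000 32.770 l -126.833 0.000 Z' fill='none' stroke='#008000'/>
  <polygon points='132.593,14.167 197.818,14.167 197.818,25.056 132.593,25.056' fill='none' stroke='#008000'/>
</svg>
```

1 u = 1 mm; y_m = 85.373 − y.

[1] `<path>` regular polygon, #ff8800→cut S784 F855: (116.729,38.990) → (123.224,26.636) → (117.615,13.855) → (104.126,10.272) → (92.914,18.584) → (92.422,32.532) → (103.020,41.614) → (116.729,38.990) (closed)

[2] `<path>` rectangle, #008000→score S474 F1798: (54.318,44.201) → (181.151,44.201) → (181.151,11.431) → (54.318,11.431) → (54.318,44.201) (closed)

[3] `<polygon>` rectangle, #008000→score S474 F1798: (132.593,71.206) → (197.818,71.206) → (197.818,60.317) → (132.593,60.317) → (132.593,71.206) (closed)

G21
G90
G00 X116.729 Y38.990
M4 S784
G1 X123.224 Y26.636 F855
G1 X117.615 Y13.855
G1 X104.126 Y10.272
G1 X92.914 Y18.584
G1 X92.422 Y32.532
G1 X103.020 Y41.614
G1 X116.729 Y38.990
G00 X54.318 Y44.201
M4 S474
G1 X181.151 Y44.201 F1798
G1 X181.151 Y11.431
G1 X54.318 Y11.431
G1 X54.318 Y44.201
G00 X132.593 Y71.206
M4 S474
G1 X197.818 Y71.206 F1798
G1 X197.818 Y60.317
G1 X132.593 Y60.317
G1 X132.593 Y71.206
M5
G00 X0.000 Y0.000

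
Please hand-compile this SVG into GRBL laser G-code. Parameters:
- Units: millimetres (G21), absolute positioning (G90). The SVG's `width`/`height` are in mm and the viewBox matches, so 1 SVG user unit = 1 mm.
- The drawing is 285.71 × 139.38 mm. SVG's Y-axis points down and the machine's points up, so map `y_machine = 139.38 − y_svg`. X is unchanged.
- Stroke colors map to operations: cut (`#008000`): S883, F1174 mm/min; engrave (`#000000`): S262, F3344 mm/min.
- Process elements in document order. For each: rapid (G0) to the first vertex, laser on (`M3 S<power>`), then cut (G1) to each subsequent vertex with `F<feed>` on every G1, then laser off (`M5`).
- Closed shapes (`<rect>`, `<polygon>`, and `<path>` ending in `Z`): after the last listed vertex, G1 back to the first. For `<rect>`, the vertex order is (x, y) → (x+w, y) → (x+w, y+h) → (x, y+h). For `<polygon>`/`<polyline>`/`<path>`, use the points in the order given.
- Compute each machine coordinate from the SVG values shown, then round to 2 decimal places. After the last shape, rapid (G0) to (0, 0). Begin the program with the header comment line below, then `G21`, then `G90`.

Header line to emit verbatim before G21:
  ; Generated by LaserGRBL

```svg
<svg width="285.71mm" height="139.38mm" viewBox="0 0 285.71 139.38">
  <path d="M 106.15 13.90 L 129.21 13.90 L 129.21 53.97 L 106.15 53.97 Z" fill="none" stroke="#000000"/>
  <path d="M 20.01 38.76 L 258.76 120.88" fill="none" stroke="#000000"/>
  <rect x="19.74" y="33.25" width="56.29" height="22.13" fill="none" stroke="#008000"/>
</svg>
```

1 u = 1 mm; y_m = 139.38 − y.

[1] `<path>` rectangle, #000000→engrave S262 F3344: (106.15,125.48) → (129.21,125.48) → (129.21,85.41) → (106.15,85.41) → (106.15,125.48) (closed)

[2] `<path>` line segment, #000000→engrave S262 F3344: (20.01,100.62) → (258.76,18.50)

[3] `<rect>` rectangle, #008000→cut S883 F1174: (19.74,106.13) → (76.03,106.13) → (76.03,84.00) → (19.74,84.00) → (19.74,106.13) (closed)

; Generated by LaserGRBL
G21
G90
G0 X106.15 Y125.48
M3 S262
G1 X129.21 Y125.48 F3344
G1 X129.21 Y85.41 F3344
G1 X106.15 Y85.41 F3344
G1 X106.15 Y125.48 F3344
M5
G0 X20.01 Y100.62
M3 S262
G1 X258.76 Y18.50 F3344
M5
G0 X19.74 Y106.13
M3 S883
G1 X76.03 Y106.13 F1174
G1 X76.03 Y84.00 F1174
G1 X19.74 Y84.00 F1174
G1 X19.74 Y106.13 F1174
M5
G0 X0.00 Y0.00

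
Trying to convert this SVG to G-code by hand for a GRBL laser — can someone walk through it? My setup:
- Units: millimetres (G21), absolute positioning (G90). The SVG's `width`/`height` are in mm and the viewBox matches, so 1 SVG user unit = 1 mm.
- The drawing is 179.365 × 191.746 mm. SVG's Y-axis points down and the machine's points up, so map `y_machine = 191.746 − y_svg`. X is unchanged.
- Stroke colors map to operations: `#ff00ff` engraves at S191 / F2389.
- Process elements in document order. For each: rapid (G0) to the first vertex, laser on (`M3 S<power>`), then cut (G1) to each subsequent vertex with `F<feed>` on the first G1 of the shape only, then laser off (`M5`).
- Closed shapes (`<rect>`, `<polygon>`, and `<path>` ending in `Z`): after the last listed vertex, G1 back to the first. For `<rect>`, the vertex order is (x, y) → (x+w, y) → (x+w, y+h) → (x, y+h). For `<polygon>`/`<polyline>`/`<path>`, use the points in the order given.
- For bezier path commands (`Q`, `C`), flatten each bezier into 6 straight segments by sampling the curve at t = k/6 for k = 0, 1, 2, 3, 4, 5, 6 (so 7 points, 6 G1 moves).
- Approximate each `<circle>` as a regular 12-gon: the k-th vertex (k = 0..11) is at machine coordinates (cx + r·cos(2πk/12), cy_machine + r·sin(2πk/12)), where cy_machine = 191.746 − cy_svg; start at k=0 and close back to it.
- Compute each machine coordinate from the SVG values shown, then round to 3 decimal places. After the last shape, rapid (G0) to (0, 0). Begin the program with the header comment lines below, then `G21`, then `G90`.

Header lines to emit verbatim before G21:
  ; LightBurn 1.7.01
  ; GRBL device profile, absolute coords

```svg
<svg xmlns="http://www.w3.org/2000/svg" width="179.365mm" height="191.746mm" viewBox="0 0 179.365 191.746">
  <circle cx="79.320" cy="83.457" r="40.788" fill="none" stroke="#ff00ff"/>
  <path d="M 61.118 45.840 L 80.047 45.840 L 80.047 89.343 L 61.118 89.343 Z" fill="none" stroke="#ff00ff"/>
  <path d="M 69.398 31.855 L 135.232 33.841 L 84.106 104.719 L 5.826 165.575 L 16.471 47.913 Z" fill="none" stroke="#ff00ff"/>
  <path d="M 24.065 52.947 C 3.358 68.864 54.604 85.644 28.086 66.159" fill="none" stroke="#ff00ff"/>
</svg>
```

; LightBurn 1.7.01
; GRBL device profile, absolute coords
G21
G90
G0 X120.108 Y108.289
M3 S191
G1 X114.643 Y128.683 F2389
G1 X99.714 Y143.612
G1 X79.320 Y149.077
G1 X58.926 Y143.612
G1 X43.997 Y128.683
G1 X38.532 Y108.289
G1 X43.997 Y87.895
G1 X58.926 Y72.966
G1 X79.320 Y67.501
G1 X99.714 Y72.966
G1 X114.643 Y87.895
G1 X120.108 Y108.289
M5
G0 X61.118 Y145.906
M3 S191
G1 X80.047 Y145.906 F2389
G1 X80.047 Y102.403
G1 X61.118 Y102.403
G1 X61.118 Y145.906
M5
G0 X69.398 Y159.891
M3 S191
G1 X135.232 Y157.905 F2389
G1 X84.106 Y87.027
G1 X5.826 Y26.171
G1 X16.471 Y143.833
G1 X69.398 Y159.891
M5
G0 X24.065 Y138.799
M3 S191
G1 X19.014 Y130.940 F2389
G1 X21.797 Y123.969
G1 X28.255 Y118.917
G1 X34.228 Y116.815
G1 X35.558 Y118.695
G1 X28.086 Y125.587
M5
G0 X0.000 Y0.000

viewBox `0 0 179.365 191.746` with mm width/height → 1 unit = 1 mm. Flip: y_m = 191.746 − y_svg.

**Shape 1** — `<circle>` circle, stroke `#ff00ff` → engrave (S191, F2389). Machine vertices: (120.108,108.289) → (114.643,128.683) → (99.714,143.612) → (79.320,149.077) → (58.926,143.612) → (43.997,128.683) → (38.532,108.289) → (43.997,87.895) → (58.926,72.966) → (79.320,67.501) → (99.714,72.966) → (114.643,87.895) → (120.108,108.289). Closed: final G1 returns to the first vertex.

**Shape 2** — `<path>` rectangle, stroke `#ff00ff` → engrave (S191, F2389). Machine vertices: (61.118,145.906) → (80.047,145.906) → (80.047,102.403) → (61.118,102.403) → (61.118,145.906). Closed: final G1 returns to the first vertex.

**Shape 3** — `<path>` closed polygon, stroke `#ff00ff` → engrave (S191, F2389). Machine vertices: (69.398,159.891) → (135.232,157.905) → (84.106,87.027) → (5.826,26.171) → (16.471,143.833) → (69.398,159.891). Closed: final G1 returns to the first vertex.

**Shape 4** — `<path>` cubic bezier, stroke `#ff00ff` → engrave (S191, F2389). Control points (SVG): P0=(24.065,52.947), P1=(3.358,68.864), P2=(54.604,85.644), P3=(28.086,66.159); sampled at t=k/6. Machine vertices: (24.065,138.799) → (19.014,130.940) → (21.797,123.969) → (28.255,118.917) → (34.228,116.815) → (35.558,118.695) → (28.086,125.587). Open path.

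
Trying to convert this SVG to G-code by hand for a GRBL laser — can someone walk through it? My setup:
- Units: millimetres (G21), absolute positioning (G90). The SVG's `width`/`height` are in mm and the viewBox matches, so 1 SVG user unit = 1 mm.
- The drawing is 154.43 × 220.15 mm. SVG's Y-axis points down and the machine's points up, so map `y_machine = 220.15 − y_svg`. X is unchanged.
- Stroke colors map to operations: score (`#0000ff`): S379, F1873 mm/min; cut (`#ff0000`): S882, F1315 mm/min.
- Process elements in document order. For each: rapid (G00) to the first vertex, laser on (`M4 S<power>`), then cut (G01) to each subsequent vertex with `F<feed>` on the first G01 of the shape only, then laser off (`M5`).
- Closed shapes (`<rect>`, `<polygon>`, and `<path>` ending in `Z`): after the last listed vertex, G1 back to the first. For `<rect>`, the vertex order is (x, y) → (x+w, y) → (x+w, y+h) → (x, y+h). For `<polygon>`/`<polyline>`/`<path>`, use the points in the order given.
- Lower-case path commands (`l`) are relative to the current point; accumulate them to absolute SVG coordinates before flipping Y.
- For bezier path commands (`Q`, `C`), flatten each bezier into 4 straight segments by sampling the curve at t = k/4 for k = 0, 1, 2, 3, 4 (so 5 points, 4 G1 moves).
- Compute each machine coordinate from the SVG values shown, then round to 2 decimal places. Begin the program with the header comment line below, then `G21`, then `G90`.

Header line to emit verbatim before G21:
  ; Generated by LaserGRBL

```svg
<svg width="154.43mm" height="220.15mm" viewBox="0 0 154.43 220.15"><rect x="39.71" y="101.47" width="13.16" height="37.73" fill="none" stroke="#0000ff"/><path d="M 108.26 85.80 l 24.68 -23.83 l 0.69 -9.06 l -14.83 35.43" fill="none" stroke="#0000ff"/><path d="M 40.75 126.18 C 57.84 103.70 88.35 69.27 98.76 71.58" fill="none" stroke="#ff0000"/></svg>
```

; Generated by LaserGRBL
G21
G90
G00 X39.71 Y118.68
M4 S379
G01 X52.87 Y118.68 F1873
G01 X52.87 Y80.95
G01 X39.71 Y80.95
G01 X39.71 Y118.68
M5
G00 X108.26 Y134.35
M4 S379
G01 X132.94 Y158.18 F1873
G01 X133.63 Y167.24
G01 X118.80 Y131.81
M5
G00 X40.75 Y93.97
M4 S882
G01 X55.56 Y112.31 F1315
G01 X72.26 Y130.57
G01 X87.71 Y144.17
G01 X98.76 Y148.57
M5

Since the viewBox matches the mm dimensions, user units are millimetres directly. The only transform is the Y-flip y_m = 220.15 − y_svg.

Shape 1 is a rectangle drawn with `<rect>`. Its stroke #0000ff means score at S379, F1873. After flipping Y the toolpath is (39.71,118.68) → (52.87,118.68) → (52.87,80.95) → (39.71,80.95) → (39.71,118.68), returning to the start.

Shape 2 is a open polyline drawn with `<path>`. Its stroke #0000ff means score at S379, F1873. After flipping Y the toolpath is (108.26,134.35) → (132.94,158.18) → (133.63,167.24) → (118.80,131.81).

Shape 3 is a cubic bezier drawn with `<path>`. Its stroke #ff0000 means cut at S882, F1315. After flipping Y the toolpath is (40.75,93.97) → (55.56,112.31) → (72.26,130.57) → (87.71,144.17) → (98.76,148.57).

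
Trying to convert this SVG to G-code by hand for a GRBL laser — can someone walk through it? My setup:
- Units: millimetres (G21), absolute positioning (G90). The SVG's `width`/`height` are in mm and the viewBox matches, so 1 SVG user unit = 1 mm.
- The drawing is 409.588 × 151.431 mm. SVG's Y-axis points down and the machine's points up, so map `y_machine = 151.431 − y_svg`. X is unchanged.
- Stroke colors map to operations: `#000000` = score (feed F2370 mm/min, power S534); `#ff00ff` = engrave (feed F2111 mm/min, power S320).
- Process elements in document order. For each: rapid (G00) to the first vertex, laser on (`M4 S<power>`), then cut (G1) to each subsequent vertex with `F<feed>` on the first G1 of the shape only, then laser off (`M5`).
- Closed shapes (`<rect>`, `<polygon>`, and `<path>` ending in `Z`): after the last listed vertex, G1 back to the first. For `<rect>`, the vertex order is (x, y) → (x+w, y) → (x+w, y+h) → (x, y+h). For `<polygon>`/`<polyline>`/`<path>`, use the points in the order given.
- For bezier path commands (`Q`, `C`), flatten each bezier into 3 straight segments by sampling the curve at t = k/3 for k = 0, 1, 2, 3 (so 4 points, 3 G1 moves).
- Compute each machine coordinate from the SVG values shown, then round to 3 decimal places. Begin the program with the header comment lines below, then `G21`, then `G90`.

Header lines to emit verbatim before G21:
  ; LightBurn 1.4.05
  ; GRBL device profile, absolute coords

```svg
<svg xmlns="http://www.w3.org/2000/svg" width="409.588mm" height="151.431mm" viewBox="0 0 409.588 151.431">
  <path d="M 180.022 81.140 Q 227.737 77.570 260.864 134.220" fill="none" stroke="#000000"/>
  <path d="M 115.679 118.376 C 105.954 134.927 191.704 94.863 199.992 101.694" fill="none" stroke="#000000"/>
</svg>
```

Since the viewBox matches the mm dimensions, user units are millimetres directly. The only transform is the Y-flip y_m = 151.431 − y_svg.

Shape 1 is a quadratic bezier drawn with `<path>`. Its stroke #000000 means score at S534, F2370. After flipping Y the toolpath is (180.022,70.291) → (210.211,65.980) → (237.158,48.287) → (260.864,17.211).

Shape 2 is a cubic bezier drawn with `<path>`. Its stroke #000000 means score at S534, F2370. After flipping Y the toolpath is (115.679,33.055) → (131.374,31.542) → (172.288,44.770) → (199.992,49.737).

; LightBurn 1.4.05
; GRBL device profile, absolute coords
G21
G90
G00 X180.022 Y70.291
M4 S534
G1 X210.211 Y65.980 F2370
G1 X237.158 Y48.287
G1 X260.864 Y17.211
M5
G00 X115.679 Y33.055
M4 S534
G1 X131.374 Y31.542 F2370
G1 X172.288 Y44.770
G1 X199.992 Y49.737
M5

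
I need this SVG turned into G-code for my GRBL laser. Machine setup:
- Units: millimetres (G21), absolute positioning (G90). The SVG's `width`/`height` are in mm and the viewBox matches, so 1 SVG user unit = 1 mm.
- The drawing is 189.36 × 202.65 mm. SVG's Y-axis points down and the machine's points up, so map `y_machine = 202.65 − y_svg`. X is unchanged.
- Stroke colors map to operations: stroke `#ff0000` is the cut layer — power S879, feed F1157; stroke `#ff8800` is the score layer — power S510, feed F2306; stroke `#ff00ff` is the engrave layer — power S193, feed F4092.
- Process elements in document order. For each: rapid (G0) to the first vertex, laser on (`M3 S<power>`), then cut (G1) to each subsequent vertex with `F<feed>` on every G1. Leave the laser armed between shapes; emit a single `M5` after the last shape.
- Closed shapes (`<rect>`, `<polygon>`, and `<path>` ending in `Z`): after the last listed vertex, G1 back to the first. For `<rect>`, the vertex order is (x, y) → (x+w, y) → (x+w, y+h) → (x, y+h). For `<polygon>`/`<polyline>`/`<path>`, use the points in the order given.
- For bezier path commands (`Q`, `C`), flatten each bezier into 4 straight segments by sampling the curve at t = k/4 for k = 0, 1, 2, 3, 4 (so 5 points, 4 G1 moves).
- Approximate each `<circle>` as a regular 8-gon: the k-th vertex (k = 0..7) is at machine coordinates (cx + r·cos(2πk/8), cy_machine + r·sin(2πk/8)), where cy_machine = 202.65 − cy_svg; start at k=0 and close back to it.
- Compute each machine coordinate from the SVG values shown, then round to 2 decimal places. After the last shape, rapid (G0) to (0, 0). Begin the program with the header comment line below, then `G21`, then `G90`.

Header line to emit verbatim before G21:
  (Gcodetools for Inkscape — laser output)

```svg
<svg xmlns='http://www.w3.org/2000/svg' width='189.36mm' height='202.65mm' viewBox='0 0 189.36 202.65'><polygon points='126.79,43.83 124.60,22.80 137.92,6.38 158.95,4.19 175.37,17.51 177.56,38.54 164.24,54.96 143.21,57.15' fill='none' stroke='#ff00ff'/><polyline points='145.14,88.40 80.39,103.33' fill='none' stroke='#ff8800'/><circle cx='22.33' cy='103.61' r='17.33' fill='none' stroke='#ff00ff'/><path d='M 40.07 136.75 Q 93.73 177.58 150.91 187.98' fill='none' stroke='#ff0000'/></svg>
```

viewBox `0 0 189.36 202.65` with mm width/height → 1 unit = 1 mm. Flip: y_m = 202.65 − y_svg.

**Shape 1** — `<polygon>` regular polygon, stroke `#ff00ff` → engrave (S193, F4092). Machine vertices: (126.79,158.82) → (124.60,179.85) → (137.92,196.27) → (158.95,198.46) → (175.37,185.14) → (177.56,164.11) → (164.24,147.69) → (143.21,145.50) → (126.79,158.82). Closed: final G1 returns to the first vertex.

**Shape 2** — `<polyline>` line segment, stroke `#ff8800` → score (S510, F2306). Machine vertices: (145.14,114.25) → (80.39,99.32). Open path.

**Shape 3** — `<circle>` circle, stroke `#ff00ff` → engrave (S193, F4092). Machine vertices: (39.66,99.04) → (34.58,111.29) → (22.33,116.37) → (10.08,111.29) → (5.00,99.04) → (10.08,86.79) → (22.33,81.71) → (34.58,86.79) → (39.66,99.04). Closed: final G1 returns to the first vertex.

**Shape 4** — `<path>` quadratic bezier, stroke `#ff0000` → cut (S879, F1157). Control points (SVG): P0=(40.07,136.75), P1=(93.73,177.58), P2=(150.91,187.98); sampled at t=k/4. Machine vertices: (40.07,65.90) → (67.12,47.39) → (94.61,32.68) → (122.54,21.77) → (150.91,14.67). Open path.

(Gcodetools for Inkscape — laser output)
G21
G90
G0 X126.79 Y158.82
M3 S193
G1 X124.60 Y179.85 F4092
G1 X137.92 Y196.27 F4092
G1 X158.95 Y198.46 F4092
G1 X175.37 Y185.14 F4092
G1 X177.56 Y164.11 F4092
G1 X164.24 Y147.69 F4092
G1 X143.21 Y145.50 F4092
G1 X126.79 Y158.82 F4092
G0 X145.14 Y114.25
M3 S510
G1 X80.39 Y99.32 F2306
G0 X39.66 Y99.04
M3 S193
G1 X34.58 Y111.29 F4092
G1 X22.33 Y116.37 F4092
G1 X10.08 Y111.29 F4092
G1 X5.00 Y99.04 F4092
G1 X10.08 Y86.79 F4092
G1 X22.33 Y81.71 F4092
G1 X34.58 Y86.79 F4092
G1 X39.66 Y99.04 F4092
G0 X40.07 Y65.90
M3 S879
G1 X67.12 Y47.39 F1157
G1 X94.61 Y32.68 F1157
G1 X122.54 Y21.77 F1157
G1 X150.91 Y14.67 F1157
M5
G0 X0.00 Y0.00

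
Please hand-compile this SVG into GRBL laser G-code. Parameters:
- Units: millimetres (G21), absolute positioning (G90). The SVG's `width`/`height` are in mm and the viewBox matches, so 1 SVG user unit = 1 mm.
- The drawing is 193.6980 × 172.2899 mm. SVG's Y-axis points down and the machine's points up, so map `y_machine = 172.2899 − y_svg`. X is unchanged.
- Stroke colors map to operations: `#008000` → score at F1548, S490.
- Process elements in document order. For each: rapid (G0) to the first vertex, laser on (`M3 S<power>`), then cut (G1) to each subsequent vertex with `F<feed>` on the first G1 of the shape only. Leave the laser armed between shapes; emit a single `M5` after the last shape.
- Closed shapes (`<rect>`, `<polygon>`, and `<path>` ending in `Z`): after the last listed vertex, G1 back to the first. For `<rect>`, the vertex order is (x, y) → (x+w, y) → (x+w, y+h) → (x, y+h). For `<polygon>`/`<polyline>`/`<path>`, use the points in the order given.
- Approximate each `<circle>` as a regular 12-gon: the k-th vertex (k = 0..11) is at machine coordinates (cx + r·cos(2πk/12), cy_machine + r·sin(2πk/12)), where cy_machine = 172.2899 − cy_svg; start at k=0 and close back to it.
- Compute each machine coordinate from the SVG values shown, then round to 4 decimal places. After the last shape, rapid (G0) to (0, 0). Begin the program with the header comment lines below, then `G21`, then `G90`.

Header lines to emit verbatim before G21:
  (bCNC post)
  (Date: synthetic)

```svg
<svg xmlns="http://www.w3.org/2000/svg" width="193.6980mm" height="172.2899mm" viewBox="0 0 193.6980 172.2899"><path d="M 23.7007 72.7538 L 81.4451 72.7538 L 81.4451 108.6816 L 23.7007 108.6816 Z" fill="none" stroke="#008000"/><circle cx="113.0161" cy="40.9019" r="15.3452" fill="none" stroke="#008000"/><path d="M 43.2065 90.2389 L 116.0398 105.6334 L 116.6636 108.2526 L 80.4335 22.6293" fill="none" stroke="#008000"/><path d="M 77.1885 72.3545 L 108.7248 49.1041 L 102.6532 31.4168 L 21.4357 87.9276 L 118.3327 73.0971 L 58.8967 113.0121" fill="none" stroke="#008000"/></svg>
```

(bCNC post)
(Date: synthetic)
G21
G90
G0 X23.7007 Y99.5361
M3 S490
G1 X81.4451 Y99.5361 F1548
G1 X81.4451 Y63.6083
G1 X23.7007 Y63.6083
G1 X23.7007 Y99.5361
G0 X128.3613 Y131.3880
M3 S490
G1 X126.3054 Y139.0606 F1548
G1 X120.6887 Y144.6773
G1 X113.0161 Y146.7332
G1 X105.3435 Y144.6773
G1 X99.7268 Y139.0606
G1 X97.6709 Y131.3880
G1 X99.7268 Y123.7154
G1 X105.3435 Y118.0987
G1 X113.0161 Y116.0428
G1 X120.6887 Y118.0987
G1 X126.3054 Y123.7154
G1 X128.3613 Y131.3880
G0 X43.2065 Y82.0510
M3 S490
G1 X116.0398 Y66.6565 F1548
G1 X116.6636 Y64.0373
G1 X80.4335 Y149.6606
G0 X77.1885 Y99.9354
M3 S490
G1 X108.7248 Y123.1858 F1548
G1 X102.6532 Y140.8731
G1 X21.4357 Y84.3623
G1 X118.3327 Y99.1928
G1 X58.8967 Y59.2778
M5
G0 X0.0000 Y0.0000

1 u = 1 mm; y_m = 172.2899 − y.

[1] `<path>` rectangle, #008000→score S490 F1548: (23.7007,99.5361) → (81.4451,99.5361) → (81.4451,63.6083) → (23.7007,63.6083) → (23.7007,99.5361) (closed)

[2] `<circle>` circle, #008000→score S490 F1548: (128.3613,131.3880) → (126.3054,139.0606) → (120.6887,144.6773) → (113.0161,146.7332) → (105.3435,144.6773) → (99.7268,139.0606) → (97.6709,131.3880) → (99.7268,123.7154) → (105.3435,118.0987) → (113.0161,116.0428) → (120.6887,118.0987) → (126.3054,123.7154) → (128.3613,131.3880) (closed)

[3] `<path>` open polyline, #008000→score S490 F1548: (43.2065,82.0510) → (116.0398,66.6565) → (116.6636,64.0373) → (80.4335,149.6606)

[4] `<path>` open polyline, #008000→score S490 F1548: (77.1885,99.9354) → (108.7248,123.1858) → (102.6532,140.8731) → (21.4357,84.3623) → (118.3327,99.1928) → (58.8967,59.2778)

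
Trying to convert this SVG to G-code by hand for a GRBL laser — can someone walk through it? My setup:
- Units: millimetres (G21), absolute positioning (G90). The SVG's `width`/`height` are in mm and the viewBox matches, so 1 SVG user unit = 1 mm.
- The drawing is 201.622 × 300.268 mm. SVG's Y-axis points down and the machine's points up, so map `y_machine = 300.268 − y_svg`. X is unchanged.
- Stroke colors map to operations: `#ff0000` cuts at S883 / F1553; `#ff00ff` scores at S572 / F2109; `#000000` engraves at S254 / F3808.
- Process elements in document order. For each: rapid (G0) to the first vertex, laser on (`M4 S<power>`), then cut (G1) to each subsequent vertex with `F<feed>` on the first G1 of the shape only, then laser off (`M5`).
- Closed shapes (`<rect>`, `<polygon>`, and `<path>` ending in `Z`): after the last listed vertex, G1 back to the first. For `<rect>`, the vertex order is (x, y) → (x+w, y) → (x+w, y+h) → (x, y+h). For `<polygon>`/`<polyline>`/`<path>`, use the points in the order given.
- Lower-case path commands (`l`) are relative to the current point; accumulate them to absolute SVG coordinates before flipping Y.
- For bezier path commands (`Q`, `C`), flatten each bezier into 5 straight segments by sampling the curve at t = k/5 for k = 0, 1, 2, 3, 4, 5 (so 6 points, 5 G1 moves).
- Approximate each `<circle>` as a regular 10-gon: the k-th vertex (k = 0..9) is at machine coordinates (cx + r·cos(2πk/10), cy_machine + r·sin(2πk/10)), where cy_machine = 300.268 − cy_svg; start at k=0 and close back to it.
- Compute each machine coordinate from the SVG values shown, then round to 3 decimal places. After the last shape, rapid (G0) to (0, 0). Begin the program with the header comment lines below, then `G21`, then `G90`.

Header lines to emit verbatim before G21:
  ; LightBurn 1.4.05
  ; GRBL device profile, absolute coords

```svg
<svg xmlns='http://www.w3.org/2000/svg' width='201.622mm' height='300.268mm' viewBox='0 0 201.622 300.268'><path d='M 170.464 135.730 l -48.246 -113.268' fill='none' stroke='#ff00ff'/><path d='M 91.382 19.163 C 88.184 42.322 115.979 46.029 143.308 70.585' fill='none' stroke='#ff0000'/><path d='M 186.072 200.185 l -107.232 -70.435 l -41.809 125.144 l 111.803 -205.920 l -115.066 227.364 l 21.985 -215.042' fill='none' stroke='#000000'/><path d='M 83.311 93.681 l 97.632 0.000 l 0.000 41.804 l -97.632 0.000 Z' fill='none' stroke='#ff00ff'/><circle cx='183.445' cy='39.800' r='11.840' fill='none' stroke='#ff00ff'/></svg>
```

; LightBurn 1.4.05
; GRBL device profile, absolute coords
G21
G90
G0 X170.464 Y164.538
M4 S572
G1 X122.218 Y277.806 F2109
M5
G0 X91.382 Y281.105
M4 S883
G1 X92.931 Y269.221 F1553
G1 X100.408 Y260.072
G1 X112.303 Y251.722
G1 X127.106 Y242.237
G1 X143.308 Y229.683
M5
G0 X186.072 Y100.083
M4 S254
G1 X78.840 Y170.518 F3808
G1 X37.031 Y45.374
G1 X148.834 Y251.294
G1 X33.768 Y23.930
G1 X55.753 Y238.972
M5
G0 X83.311 Y206.587
M4 S572
G1 X180.943 Y206.587 F2109
G1 X180.943 Y164.783
G1 X83.311 Y164.783
G1 X83.311 Y206.587
M5
G0 X195.285 Y260.468
M4 S572
G1 X193.024 Y267.427 F2109
G1 X187.104 Y271.729
G1 X179.786 Y271.729
G1 X173.866 Y267.427
G1 X171.605 Y260.468
G1 X173.866 Y253.509
G1 X179.786 Y249.207
G1 X187.104 Y249.207
G1 X193.024 Y253.509
G1 X195.285 Y260.468
M5
G0 X0.000 Y0.000

viewBox `0 0 201.622 300.268` with mm width/height → 1 unit = 1 mm. Flip: y_m = 300.268 − y_svg.

**Shape 1** — `<path>` line segment, stroke `#ff00ff` → score (S572, F2109). Machine vertices: (170.464,164.538) → (122.218,277.806). Open path.

**Shape 2** — `<path>` cubic bezier, stroke `#ff0000` → cut (S883, F1553). Control points (SVG): P0=(91.382,19.163), P1=(88.184,42.322), P2=(115.979,46.029), P3=(143.308,70.585); sampled at t=k/5. Machine vertices: (91.382,281.105) → (92.931,269.221) → (100.408,260.072) → (112.303,251.722) → (127.106,242.237) → (143.308,229.683). Open path.

**Shape 3** — `<path>` open polyline, stroke `#000000` → engrave (S254, F3808). Machine vertices: (186.072,100.083) → (78.840,170.518) → (37.031,45.374) → (148.834,251.294) → (33.768,23.930) → (55.753,238.972). Open path.

**Shape 4** — `<path>` rectangle, stroke `#ff00ff` → score (S572, F2109). Machine vertices: (83.311,206.587) → (180.943,206.587) → (180.943,164.783) → (83.311,164.783) → (83.311,206.587). Closed: final G1 returns to the first vertex.

**Shape 5** — `<circle>` circle, stroke `#ff00ff` → score (S572, F2109). Machine vertices: (195.285,260.468) → (193.024,267.427) → (187.104,271.729) → (179.786,271.729) → (173.866,267.427) → (171.605,260.468) → (173.866,253.509) → (179.786,249.207) → (187.104,249.207) → (193.024,253.509) → (195.285,260.468). Closed: final G1 returns to the first vertex.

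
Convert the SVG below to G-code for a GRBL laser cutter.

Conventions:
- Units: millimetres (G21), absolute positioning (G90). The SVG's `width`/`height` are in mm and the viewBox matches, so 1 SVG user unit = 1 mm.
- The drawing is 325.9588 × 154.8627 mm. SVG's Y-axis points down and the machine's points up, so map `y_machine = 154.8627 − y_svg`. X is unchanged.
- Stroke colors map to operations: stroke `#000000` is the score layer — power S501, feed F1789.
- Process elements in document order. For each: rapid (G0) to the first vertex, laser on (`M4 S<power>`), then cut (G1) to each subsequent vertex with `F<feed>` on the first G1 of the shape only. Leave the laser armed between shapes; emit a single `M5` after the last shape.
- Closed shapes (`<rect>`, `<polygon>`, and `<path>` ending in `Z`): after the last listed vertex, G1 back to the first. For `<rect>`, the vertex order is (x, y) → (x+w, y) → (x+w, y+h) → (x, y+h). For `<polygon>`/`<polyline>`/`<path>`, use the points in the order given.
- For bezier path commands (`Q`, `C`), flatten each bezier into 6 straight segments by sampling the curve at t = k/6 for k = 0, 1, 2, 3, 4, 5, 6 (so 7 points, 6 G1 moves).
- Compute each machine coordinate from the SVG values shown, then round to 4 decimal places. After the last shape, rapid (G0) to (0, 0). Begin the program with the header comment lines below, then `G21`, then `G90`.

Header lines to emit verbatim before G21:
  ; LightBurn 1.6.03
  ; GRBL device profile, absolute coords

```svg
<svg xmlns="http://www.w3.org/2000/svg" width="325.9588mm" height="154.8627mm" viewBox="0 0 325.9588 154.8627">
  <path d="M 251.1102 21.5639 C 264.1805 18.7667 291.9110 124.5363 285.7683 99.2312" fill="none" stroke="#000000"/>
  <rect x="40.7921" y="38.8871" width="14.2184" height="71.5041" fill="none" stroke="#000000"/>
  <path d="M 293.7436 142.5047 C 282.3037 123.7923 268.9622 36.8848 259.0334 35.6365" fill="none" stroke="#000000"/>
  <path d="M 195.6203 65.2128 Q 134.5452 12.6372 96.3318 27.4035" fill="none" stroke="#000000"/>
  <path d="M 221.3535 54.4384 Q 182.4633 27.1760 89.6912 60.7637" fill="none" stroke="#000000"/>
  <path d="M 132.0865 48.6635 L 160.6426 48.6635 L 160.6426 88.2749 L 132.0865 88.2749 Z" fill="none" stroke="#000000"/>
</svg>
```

Since the viewBox matches the mm dimensions, user units are millimetres directly. The only transform is the Y-flip y_m = 154.8627 − y_svg.

Shape 1 is a cubic bezier drawn with `<path>`. Its stroke #000000 means score at S501, F1789. After flipping Y the toolpath is (251.1102,133.2988) → (258.6423,126.7596) → (267.2697,108.7827) → (275.6441,86.0247) → (282.4175,65.1424) → (286.2416,52.7924) → (285.7683,55.6315).

Shape 2 is a rectangle drawn with `<rect>`. Its stroke #000000 means score at S501, F1789. After flipping Y the toolpath is (40.7921,115.9756) → (55.0105,115.9756) → (55.0105,44.4715) → (40.7921,44.4715) → (40.7921,115.9756), returning to the start.

Shape 3 is a cubic bezier drawn with `<path>`. Its stroke #000000 means score at S501, F1789. After flipping Y the toolpath is (293.7436,12.3580) → (287.8898,26.6848) → (281.8667,48.1038) → (275.8218,72.3411) → (269.9029,95.1231) → (264.2576,112.1761) → (259.0334,119.2262).

Shape 4 is a quadratic bezier drawn with `<path>`. Its stroke #000000 means score at S501, F1789. After flipping Y the toolpath is (195.6203,89.6499) → (175.8970,105.3045) → (157.4438,117.2179) → (140.2606,125.3900) → (124.3476,129.8210) → (109.7046,130.5107) → (96.3318,127.4592).

Shape 5 is a quadratic bezier drawn with `<path>`. Its stroke #000000 means score at S501, F1789. After flipping Y the toolpath is (221.3535,100.4243) → (206.8934,107.8215) → (189.4398,111.8381) → (168.9928,112.4742) → (145.5524,109.7297) → (119.1185,103.6046) → (89.6912,94.0990).

Shape 6 is a rectangle drawn with `<path>`. Its stroke #000000 means score at S501, F1789. After flipping Y the toolpath is (132.0865,106.1992) → (160.6426,106.1992) → (160.6426,66.5878) → (132.0865,66.5878) → (132.0865,106.1992), returning to the start.

; LightBurn 1.6.03
; GRBL device profile, absolute coords
G21
G90
G0 X251.1102 Y133.2988
M4 S501
G1 X258.6423 Y126.7596 F1789
G1 X267.2697 Y108.7827
G1 X275.6441 Y86.0247
G1 X282.4175 Y65.1424
G1 X286.2416 Y52.7924
G1 X285.7683 Y55.6315
G0 X40.7921 Y115.9756
M4 S501
G1 X55.0105 Y115.9756 F1789
G1 X55.0105 Y44.4715
G1 X40.7921 Y44.4715
G1 X40.7921 Y115.9756
G0 X293.7436 Y12.3580
M4 S501
G1 X287.8898 Y26.6848 F1789
G1 X281.8667 Y48.1038
G1 X275.8218 Y72.3411
G1 X269.9029 Y95.1231
G1 X264.2576 Y112.1761
G1 X259.0334 Y119.2262
G0 X195.6203 Y89.6499
M4 S501
G1 X175.8970 Y105.3045 F1789
G1 X157.4438 Y117.2179
G1 X140.2606 Y125.3900
G1 X124.3476 Y129.8210
G1 X109.7046 Y130.5107
G1 X96.3318 Y127.4592
G0 X221.3535 Y100.4243
M4 S501
G1 X206.8934 Y107.8215 F1789
G1 X189.4398 Y111.8381
G1 X168.9928 Y112.4742
G1 X145.5524 Y109.7297
G1 X119.1185 Y103.6046
G1 X89.6912 Y94.0990
G0 X132.0865 Y106.1992
M4 S501
G1 X160.6426 Y106.1992 F1789
G1 X160.6426 Y66.5878
G1 X132.0865 Y66.5878
G1 X132.0865 Y106.1992
M5
G0 X0.0000 Y0.0000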